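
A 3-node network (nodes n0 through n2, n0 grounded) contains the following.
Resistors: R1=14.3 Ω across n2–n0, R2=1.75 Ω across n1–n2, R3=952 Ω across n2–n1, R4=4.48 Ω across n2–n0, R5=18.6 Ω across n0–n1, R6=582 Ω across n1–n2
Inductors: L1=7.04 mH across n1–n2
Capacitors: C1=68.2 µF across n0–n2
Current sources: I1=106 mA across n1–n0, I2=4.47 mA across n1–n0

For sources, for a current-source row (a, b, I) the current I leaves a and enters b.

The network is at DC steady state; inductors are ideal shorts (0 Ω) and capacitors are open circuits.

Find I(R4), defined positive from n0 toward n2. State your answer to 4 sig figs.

0.07108 A

Apply KCL at each of the 2 non-ground nodes and solve the resulting linear system.
Node n1: branches {R2, L1, R3, I1, R5, R6, I2} → V_1 = -0.3184
Node n2: branches {R1, R2, L1, C1, R3, R4, R6} → V_2 = -0.3184
Source currents: i(L1)=-0.09335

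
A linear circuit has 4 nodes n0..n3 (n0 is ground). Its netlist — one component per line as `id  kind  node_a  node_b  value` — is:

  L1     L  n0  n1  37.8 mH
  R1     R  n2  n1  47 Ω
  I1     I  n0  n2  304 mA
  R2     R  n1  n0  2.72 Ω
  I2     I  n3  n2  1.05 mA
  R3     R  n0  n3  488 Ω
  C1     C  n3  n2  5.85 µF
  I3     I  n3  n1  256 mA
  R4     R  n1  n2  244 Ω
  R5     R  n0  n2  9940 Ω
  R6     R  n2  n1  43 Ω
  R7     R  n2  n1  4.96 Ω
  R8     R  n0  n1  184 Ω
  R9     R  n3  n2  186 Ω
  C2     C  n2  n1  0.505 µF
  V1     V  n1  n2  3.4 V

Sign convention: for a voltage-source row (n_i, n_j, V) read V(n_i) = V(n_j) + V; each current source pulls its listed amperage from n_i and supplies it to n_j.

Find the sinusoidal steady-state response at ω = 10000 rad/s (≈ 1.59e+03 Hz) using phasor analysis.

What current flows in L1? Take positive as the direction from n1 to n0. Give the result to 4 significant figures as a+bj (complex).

-4.567e-05-0.002203j A

MNA unknowns: 3 node voltages V₁..V_3 plus 1 source current (V1)
L1: Y=0.000-0.002646j on G[0,1]
R1: Y=0.02128+0.000j on G[2,1]
I1: z[0]−=0.304, z[2]+=0.304
R2: Y=0.3676+0.000j on G[1,0]
I2: z[3]−=0.00105, z[2]+=0.00105
R3: Y=0.002049+0.000j on G[0,3]
C1: Y=0.000+0.05850j on G[3,2]
I3: z[3]−=0.256, z[1]+=0.256
R4: Y=0.004098+0.000j on G[1,2]
R5: Y=0.0001006+0.000j on G[0,2]
R6: Y=0.02326+0.000j on G[2,1]
R7: Y=0.2016+0.000j on G[2,1]
R8: Y=0.005435+0.000j on G[0,1]
R9: Y=0.005376+0.000j on G[3,2]
C2: Y=0.000+0.005050j on G[2,1]
V1: row V1−V2=3.4, i_V1 at 1,2
solve → V1=0.8327-0.01726j, V2=-2.567-0.01726j, V3=-3.104+4.219j
aux → i_V1=-0.9054-0.008527j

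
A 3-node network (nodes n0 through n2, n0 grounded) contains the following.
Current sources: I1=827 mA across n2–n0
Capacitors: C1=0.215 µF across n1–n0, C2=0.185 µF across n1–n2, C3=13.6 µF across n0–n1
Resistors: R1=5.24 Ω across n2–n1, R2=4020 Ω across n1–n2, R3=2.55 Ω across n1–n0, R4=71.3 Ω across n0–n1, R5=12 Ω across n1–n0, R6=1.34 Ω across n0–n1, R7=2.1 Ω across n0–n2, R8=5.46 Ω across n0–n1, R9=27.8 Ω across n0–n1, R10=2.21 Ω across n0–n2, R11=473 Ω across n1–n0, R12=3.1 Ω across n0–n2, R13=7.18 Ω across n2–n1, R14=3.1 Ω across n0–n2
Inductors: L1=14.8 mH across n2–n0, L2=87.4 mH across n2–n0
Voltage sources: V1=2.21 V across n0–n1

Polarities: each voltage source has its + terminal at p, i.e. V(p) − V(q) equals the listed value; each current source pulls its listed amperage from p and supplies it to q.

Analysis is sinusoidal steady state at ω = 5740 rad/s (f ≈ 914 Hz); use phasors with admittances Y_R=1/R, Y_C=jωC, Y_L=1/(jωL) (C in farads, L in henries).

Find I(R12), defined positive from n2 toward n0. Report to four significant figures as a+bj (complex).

-0.2638-0.002157j A

Apply KCL at each of the 2 non-ground nodes and solve the resulting linear system.
Node n1: branches {C1, R1, R2, R3, R4, R5, R6, C2, R8, R9, R11, R13, C3, V1} → V_1 = -2.210+0.000j
Node n2: branches {I1, R1, R2, L1, R7, L2, C2, R10, R12, R13, R14} → V_2 = -0.8177-0.006687j
Source currents: i(V1)=-3.680-0.1745j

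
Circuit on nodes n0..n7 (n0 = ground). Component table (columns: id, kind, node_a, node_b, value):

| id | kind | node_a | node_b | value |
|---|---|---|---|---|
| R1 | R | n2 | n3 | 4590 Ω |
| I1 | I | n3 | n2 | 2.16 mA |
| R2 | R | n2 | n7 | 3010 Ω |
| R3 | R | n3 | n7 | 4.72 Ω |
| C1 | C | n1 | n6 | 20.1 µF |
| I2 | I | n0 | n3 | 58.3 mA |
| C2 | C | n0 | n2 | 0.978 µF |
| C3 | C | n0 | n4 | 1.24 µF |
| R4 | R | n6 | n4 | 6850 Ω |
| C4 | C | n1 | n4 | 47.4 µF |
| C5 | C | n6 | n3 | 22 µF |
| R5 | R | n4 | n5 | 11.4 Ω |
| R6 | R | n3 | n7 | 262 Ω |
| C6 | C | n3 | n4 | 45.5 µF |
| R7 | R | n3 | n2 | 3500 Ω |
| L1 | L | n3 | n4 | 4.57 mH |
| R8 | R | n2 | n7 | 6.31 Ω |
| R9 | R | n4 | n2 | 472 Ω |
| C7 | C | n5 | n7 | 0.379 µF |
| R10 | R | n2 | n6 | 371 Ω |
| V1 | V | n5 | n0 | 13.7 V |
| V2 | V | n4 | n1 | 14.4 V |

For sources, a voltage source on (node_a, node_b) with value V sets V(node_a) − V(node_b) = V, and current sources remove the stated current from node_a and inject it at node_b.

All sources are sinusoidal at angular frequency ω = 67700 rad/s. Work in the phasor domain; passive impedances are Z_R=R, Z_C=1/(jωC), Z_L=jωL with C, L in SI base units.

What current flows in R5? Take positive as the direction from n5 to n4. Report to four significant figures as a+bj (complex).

0.6093+0.3622j A

Element admittances at ω=67700 rad/s:
  Y(R1) = 0.0002179+0.000j S between n2,n3
  I1: injects 0.00216 A into n2 (from n3)
  Y(R2) = 0.0003322+0.000j S between n2,n7
  Y(R3) = 0.2119+0.000j S between n3,n7
  Y(C1) = 0.000+1.361j S between n1,n6
  I2: injects 0.0583 A into n3 (from n0)
  Y(C2) = 0.000+0.06621j S between n0,n2
  Y(C3) = 0.000+0.08395j S between n0,n4
  Y(R4) = 0.0001460+0.000j S between n6,n4
  Y(C4) = 0.000+3.209j S between n1,n4
  Y(C5) = 0.000+1.489j S between n6,n3
  Y(R5) = 0.08772+0.000j S between n4,n5
  Y(R6) = 0.003817+0.000j S between n3,n7
  Y(C6) = 0.000+3.080j S between n3,n4
  Y(R7) = 0.0002857+0.000j S between n3,n2
  Y(L1) = 0.000-0.003232j S between n3,n4
  Y(R8) = 0.1585+0.000j S between n2,n7
  Y(R9) = 0.002119+0.000j S between n4,n2
  Y(C7) = 0.000+0.02566j S between n5,n7
  Y(R10) = 0.002695+0.000j S between n2,n6
  V1: constraint V(n5)−V(n0) = 13.7
  V2: constraint V(n4)−V(n1) = 14.4
Assemble and solve the 9×9 MNA system:
  V(n1)=-7.646-4.130j  V(n2)=1.189-3.637j  V(n3)=4.104-4.063j  V(n4)=6.754-4.130j  V(n5)=13.70+0.000j  V(n6)=-1.506-4.098j  V(n7)=2.654-3.125j
  i(V1)=-0.5292-0.6457j  i(V2)=0.04358-54.57j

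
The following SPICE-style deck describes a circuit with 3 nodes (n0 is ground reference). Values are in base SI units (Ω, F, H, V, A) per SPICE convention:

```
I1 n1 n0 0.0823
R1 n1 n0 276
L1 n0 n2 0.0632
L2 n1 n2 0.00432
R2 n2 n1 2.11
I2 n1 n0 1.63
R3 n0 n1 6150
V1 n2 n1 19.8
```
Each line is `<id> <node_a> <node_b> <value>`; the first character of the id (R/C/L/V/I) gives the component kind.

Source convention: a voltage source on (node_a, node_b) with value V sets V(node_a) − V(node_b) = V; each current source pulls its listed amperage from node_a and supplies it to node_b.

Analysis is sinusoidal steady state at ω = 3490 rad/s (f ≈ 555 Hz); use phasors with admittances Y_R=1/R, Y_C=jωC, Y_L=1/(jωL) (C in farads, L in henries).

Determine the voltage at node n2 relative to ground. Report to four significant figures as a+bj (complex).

MNA unknowns: 2 node voltages V₁..V_2 plus 1 source current (V1)
I1: z[1]−=0.0823, z[0]+=0.0823
R1: Y=0.003623+0.000j on G[1,0]
L1: Y=0.000-0.004534j on G[0,2]
L2: Y=0.000-0.06633j on G[1,2]
R2: Y=0.4739+0.000j on G[2,1]
I2: z[1]−=1.63, z[0]+=1.63
R3: Y=0.0001626+0.000j on G[0,1]
V1: row V2−V1=19.8, i_V1 at 2,1
solve → V1=-197.5-212.8j, V2=-177.7-212.8j
aux → i_V1=-8.419+0.5077j

-177.7-212.8j V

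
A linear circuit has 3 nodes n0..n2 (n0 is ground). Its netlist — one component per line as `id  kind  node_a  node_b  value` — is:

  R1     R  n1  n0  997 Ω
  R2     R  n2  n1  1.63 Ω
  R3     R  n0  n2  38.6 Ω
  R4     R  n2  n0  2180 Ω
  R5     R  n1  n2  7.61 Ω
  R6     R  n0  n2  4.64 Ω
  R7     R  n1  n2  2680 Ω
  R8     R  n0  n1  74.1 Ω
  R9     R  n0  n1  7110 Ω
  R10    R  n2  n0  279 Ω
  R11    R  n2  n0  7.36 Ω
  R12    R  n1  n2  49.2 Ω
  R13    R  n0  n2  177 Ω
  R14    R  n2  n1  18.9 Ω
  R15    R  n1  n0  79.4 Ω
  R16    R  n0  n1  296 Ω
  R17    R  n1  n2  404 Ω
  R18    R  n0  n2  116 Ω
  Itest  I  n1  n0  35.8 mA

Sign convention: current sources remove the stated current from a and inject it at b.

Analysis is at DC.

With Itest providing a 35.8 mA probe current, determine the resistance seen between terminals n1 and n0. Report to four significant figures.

R_eq = 3.360 Ω

Apply KCL at each of the 2 non-ground nodes and solve the resulting linear system.
Node n1: branches {R1, R2, R5, R7, R8, R9, R12, R14, R15, R16, R17, Itest} → V_1 = -0.1203
Node n2: branches {R2, R3, R4, R5, R6, R7, R10, R11, R12, R13, R14, R17, R18} → V_2 = -0.08118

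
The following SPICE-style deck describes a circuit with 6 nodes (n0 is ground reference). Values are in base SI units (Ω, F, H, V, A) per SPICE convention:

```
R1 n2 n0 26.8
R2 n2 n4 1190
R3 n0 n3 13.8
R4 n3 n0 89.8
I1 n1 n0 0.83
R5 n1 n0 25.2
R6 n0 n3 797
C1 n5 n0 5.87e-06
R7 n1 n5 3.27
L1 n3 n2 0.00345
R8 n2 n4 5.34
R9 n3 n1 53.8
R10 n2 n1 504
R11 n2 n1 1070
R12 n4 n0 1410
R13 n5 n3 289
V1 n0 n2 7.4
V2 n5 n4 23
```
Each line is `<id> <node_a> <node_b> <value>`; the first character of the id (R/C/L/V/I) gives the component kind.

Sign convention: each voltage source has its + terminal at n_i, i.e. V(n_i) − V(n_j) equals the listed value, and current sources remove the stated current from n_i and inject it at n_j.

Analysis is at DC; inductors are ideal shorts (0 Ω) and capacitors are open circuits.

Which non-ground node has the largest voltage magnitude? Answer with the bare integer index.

4

Apply KCL at each of the 5 non-ground nodes and solve the resulting linear system.
Node n1: branches {I1, R5, R7, R9, R10, R11} → V_1 = 4.501
Node n2: branches {R1, R2, L1, R8, R10, R11, V1} → V_2 = -7.400
Node n3: branches {R3, R4, R6, L1, R9, R13} → V_3 = -7.400
Node n4: branches {R2, R8, R12, V2} → V_4 = -14.36
Node n5: branches {C1, R7, R13, V2} → V_5 = 8.636
Source currents: i(L1)=0.9046, i(V1)=0.09440, i(V2)=-1.320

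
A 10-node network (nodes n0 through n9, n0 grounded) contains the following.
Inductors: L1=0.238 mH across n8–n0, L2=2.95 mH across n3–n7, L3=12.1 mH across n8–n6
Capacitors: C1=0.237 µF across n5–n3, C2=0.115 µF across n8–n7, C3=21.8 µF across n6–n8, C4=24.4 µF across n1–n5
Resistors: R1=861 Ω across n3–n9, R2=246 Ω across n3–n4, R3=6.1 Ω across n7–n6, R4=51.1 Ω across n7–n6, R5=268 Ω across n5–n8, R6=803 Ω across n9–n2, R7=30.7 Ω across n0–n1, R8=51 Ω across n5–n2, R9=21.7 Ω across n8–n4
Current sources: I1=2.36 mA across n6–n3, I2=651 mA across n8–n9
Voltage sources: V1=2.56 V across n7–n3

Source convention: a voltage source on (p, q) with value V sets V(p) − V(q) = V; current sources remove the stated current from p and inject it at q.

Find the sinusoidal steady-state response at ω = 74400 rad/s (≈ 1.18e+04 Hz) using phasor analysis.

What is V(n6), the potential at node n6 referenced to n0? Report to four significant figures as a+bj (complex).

Element admittances at ω=74400 rad/s:
  Y(L1) = 0.000-0.05647j S between n8,n0
  Y(C1) = 0.000+0.01763j S between n5,n3
  Y(L2) = 0.000-0.004556j S between n3,n7
  Y(R1) = 0.001161+0.000j S between n3,n9
  Y(R2) = 0.004065+0.000j S between n3,n4
  I1: injects 0.00236 A into n3 (from n6)
  Y(R3) = 0.1639+0.000j S between n7,n6
  Y(C2) = 0.000+0.008556j S between n8,n7
  Y(R4) = 0.01957+0.000j S between n7,n6
  Y(L3) = 0.000-0.001111j S between n8,n6
  Y(C3) = 0.000+1.622j S between n6,n8
  Y(R5) = 0.003731+0.000j S between n5,n8
  Y(R6) = 0.001245+0.000j S between n9,n2
  Y(C4) = 0.000+1.815j S between n1,n5
  Y(R7) = 0.03257+0.000j S between n0,n1
  Y(R8) = 0.01961+0.000j S between n5,n2
  I2: injects 0.651 A into n9 (from n8)
  Y(R9) = 0.04608+0.000j S between n8,n4
  V1: constraint V(n7)−V(n3) = 2.56
Assemble and solve the 10×10 MNA system:
  V(n1)=7.391-5.713j  V(n2)=23.63-5.778j  V(n3)=-3.676-3.566j  V(n4)=-3.326-4.206j  V(n5)=7.288-5.846j  V(n6)=-3.190-4.496j  V(n7)=-1.116-3.566j  V(n8)=-3.295-4.263j  V(n9)=280.9-4.710j
  i(V1)=-0.3746-0.1777j

-3.190-4.496j V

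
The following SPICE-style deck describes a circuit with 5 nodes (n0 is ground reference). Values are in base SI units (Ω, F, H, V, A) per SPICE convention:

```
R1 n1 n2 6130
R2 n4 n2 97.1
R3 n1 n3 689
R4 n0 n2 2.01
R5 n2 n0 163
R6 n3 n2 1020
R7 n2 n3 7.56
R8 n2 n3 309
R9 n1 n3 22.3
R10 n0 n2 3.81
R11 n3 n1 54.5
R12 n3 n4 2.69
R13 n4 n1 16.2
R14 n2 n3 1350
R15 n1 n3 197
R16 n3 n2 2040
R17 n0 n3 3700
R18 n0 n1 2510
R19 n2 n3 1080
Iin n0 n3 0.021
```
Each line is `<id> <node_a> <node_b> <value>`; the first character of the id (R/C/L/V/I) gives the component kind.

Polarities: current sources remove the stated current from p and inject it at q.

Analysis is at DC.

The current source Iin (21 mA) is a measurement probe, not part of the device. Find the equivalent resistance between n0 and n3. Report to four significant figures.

Apply KCL at each of the 4 non-ground nodes and solve the resulting linear system.
Node n1: branches {R1, R3, R9, R11, R13, R15, R18} → V_1 = 0.1653
Node n2: branches {R1, R2, R4, R5, R6, R7, R8, R10, R14, R16, R19} → V_2 = 0.02727
Node n3: branches {R3, R6, R7, R8, R9, R11, R12, R14, R15, R16, R17, R19, Iin} → V_3 = 0.1676
Node n4: branches {R2, R12, R13} → V_4 = 0.1640

R_eq = 7.981 Ω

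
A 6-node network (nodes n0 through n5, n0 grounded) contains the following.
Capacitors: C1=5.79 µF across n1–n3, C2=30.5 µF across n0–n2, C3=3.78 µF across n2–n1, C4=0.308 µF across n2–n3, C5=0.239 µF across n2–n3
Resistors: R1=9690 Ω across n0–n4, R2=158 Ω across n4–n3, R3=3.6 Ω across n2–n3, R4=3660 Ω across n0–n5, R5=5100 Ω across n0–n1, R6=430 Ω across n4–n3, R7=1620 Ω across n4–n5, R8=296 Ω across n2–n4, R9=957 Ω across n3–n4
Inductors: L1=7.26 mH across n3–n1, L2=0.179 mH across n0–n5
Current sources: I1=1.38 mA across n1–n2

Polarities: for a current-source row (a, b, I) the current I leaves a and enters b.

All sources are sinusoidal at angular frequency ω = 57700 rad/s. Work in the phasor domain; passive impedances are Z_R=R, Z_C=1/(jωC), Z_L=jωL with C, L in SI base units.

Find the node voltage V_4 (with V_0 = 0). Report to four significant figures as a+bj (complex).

-0.001560+0.0009039j V

Apply KCL at each of the 5 non-ground nodes and solve the resulting linear system.
Node n1: branches {C1, C3, L1, R5, I1} → V_1 = -0.001340+0.003286j
Node n2: branches {C2, C3, C4, R3, C5, R8, I1} → V_2 = -7.396e-07-7.857e-07j
Node n3: branches {C1, L1, R2, C4, R3, C5, R6, R9} → V_3 = -0.002218+0.001287j
Node n4: branches {R1, R2, R6, R7, R8, R9} → V_4 = -0.001560+0.0009039j
Node n5: branches {L2, R4, R7} → V_5 = -5.854e-06-9.890e-06j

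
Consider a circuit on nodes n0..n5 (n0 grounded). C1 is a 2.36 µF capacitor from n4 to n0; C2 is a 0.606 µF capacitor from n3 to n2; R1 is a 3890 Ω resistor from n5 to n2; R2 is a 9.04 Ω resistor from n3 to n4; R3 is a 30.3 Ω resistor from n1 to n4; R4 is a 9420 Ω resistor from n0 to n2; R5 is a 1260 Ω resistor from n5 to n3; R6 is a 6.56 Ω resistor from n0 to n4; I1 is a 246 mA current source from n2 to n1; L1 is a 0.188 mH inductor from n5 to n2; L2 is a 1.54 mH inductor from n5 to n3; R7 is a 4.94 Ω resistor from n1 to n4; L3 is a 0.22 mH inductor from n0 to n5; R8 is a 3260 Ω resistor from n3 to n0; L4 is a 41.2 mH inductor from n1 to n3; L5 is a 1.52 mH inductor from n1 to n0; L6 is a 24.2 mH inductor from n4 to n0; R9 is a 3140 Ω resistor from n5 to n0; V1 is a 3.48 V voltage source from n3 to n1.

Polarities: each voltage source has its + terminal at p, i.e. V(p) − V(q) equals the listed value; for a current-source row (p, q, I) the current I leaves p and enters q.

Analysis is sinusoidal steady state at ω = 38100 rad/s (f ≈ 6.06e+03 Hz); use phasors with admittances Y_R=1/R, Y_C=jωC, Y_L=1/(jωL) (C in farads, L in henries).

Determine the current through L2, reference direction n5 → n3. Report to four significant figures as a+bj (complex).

-0.02319+0.09008j A

MNA unknowns: 5 node voltages V₁..V_5 plus 1 source current (V1)
C1: Y=0.000+0.08992j on G[4,0]
C2: Y=0.000+0.02309j on G[3,2]
R1: Y=0.0002571+0.000j on G[5,2]
R2: Y=0.1106+0.000j on G[3,4]
R3: Y=0.03300+0.000j on G[1,4]
R4: Y=0.0001062+0.000j on G[0,2]
R5: Y=0.0007937+0.000j on G[5,3]
R6: Y=0.1524+0.000j on G[0,4]
I1: z[2]−=0.246, z[1]+=0.246
L1: Y=0.000-0.1396j on G[5,2]
L2: Y=0.000-0.01704j on G[5,3]
R7: Y=0.2024+0.000j on G[1,4]
L3: Y=0.000-0.1193j on G[0,5]
R8: Y=0.0003067+0.000j on G[3,0]
L4: Y=0.000-0.0006371j on G[1,3]
L5: Y=0.000-0.01727j on G[1,0]
L6: Y=0.000-0.001085j on G[4,0]
R9: Y=0.0003185+0.000j on G[5,0]
V1: row V3−V1=3.48, i_V1 at 3,1
solve → V1=1.313-1.193j, V2=-1.550-4.930j, V3=4.793-1.193j, V4=1.489-1.093j, V5=-0.4926-2.553j
aux → i_V1=-0.3080-0.04385j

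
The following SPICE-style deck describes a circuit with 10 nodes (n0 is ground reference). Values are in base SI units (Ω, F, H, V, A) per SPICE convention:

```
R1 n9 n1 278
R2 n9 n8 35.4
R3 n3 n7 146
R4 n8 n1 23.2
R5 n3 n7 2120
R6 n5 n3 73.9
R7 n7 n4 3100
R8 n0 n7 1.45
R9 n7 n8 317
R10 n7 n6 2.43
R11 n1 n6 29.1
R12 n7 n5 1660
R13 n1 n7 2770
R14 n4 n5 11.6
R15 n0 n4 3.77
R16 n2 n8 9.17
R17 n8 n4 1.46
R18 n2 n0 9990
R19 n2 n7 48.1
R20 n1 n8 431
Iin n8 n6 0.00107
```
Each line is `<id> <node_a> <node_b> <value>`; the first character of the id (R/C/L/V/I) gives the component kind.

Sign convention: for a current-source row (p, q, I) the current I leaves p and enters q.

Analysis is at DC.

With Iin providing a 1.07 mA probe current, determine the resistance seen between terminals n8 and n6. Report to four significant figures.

R_eq = 7.029 Ω

Apply KCL at each of the 9 non-ground nodes and solve the resulting linear system.
Node n1: branches {R1, R4, R11, R13, R20} → V_1 = -0.001023
Node n2: branches {R16, R18, R19} → V_2 = -0.003298
Node n3: branches {R3, R5, R6} → V_3 = -0.001368
Node n4: branches {R7, R14, R15, R17} → V_4 = -0.002966
Node n5: branches {R6, R12, R14} → V_5 = -0.002726
Node n6: branches {R10, R11, Iin} → V_6 = 0.003374
Node n7: branches {R3, R5, R7, R8, R9, R10, R12, R13, R19} → V_7 = 0.001141
Node n8: branches {R2, R4, R9, R16, R17, R20, Iin} → V_8 = -0.004147
Node n9: branches {R1, R2} → V_9 = -0.003794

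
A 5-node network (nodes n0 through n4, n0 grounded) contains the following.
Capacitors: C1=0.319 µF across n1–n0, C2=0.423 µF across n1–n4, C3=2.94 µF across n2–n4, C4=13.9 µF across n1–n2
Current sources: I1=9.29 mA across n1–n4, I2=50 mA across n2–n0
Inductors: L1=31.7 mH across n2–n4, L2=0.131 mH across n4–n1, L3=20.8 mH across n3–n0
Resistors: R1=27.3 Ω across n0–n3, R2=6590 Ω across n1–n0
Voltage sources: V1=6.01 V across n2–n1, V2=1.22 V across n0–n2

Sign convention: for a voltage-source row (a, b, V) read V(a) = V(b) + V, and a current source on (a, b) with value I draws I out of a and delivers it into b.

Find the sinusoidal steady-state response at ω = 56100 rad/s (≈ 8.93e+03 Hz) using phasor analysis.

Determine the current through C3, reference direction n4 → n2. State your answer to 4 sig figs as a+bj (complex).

MNA unknowns: 4 node voltages V₁..V_4 plus 2 source currents (V1, V2)
C1: Y=0.000+0.01790j on G[1,0]
I1: z[1]−=0.00929, z[4]+=0.00929
C2: Y=0.000+0.02373j on G[1,4]
L1: Y=0.000-0.0005623j on G[2,4]
C3: Y=0.000+0.1649j on G[2,4]
C4: Y=0.000+0.7798j on G[1,2]
R1: Y=0.03663+0.000j on G[0,3]
L2: Y=0.000-0.1361j on G[4,1]
R2: Y=0.0001517+0.000j on G[1,0]
I2: z[2]−=0.05, z[0]+=0.05
L3: Y=0.000-0.0008570j on G[3,0]
V1: row V2−V1=6.01, i_V1 at 2,1
V2: row V0−V2=1.22, i_V2 at 0,2
solve → V1=-7.230+0.000j, V2=-1.220+0.000j, V3=0.000+0.000j, V4=11.76-0.1785j
aux → i_V1=0.02825-2.683j, i_V2=0.04890-0.1294j

0.02945+2.140j A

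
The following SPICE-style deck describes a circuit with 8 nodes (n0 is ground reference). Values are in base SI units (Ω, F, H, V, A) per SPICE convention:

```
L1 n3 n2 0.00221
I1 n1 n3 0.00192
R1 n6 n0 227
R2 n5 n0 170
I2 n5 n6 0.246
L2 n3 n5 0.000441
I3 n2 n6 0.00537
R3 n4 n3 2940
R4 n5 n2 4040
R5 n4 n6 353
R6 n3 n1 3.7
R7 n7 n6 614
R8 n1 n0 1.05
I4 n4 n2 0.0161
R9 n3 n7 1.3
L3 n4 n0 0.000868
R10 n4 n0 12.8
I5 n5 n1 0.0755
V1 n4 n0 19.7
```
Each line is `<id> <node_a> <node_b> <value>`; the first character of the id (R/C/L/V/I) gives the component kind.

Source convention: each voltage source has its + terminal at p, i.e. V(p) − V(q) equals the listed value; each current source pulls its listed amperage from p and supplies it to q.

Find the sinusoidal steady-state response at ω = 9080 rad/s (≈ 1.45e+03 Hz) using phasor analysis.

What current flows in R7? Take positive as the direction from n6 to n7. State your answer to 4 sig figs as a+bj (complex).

0.05772-4.517e-05j A

MNA unknowns: 7 node voltages V₁..V_7 plus 1 source current (V1)
L1: Y=0.000-0.04983j on G[3,2]
I1: z[1]−=0.00192, z[3]+=0.00192
R1: Y=0.004405+0.000j on G[6,0]
R2: Y=0.005882+0.000j on G[5,0]
I2: z[5]−=0.246, z[6]+=0.246
L2: Y=0.000-0.2497j on G[3,5]
I3: z[2]−=0.00537, z[6]+=0.00537
R3: Y=0.0003401+0.000j on G[4,3]
R4: Y=0.0002475+0.000j on G[5,2]
R5: Y=0.002833+0.000j on G[4,6]
R6: Y=0.2703+0.000j on G[3,1]
R7: Y=0.001629+0.000j on G[7,6]
R8: Y=0.9524+0.000j on G[1,0]
I4: z[4]−=0.0161, z[2]+=0.0161
R9: Y=0.7692+0.000j on G[3,7]
L3: Y=0.000-0.1269j on G[4,0]
R10: Y=0.07812+0.000j on G[4,0]
I5: z[5]−=0.0755, z[1]+=0.0755
V1: row V4−V0=19.7, i_V1 at 4,0
solve → V1=-0.1723+0.007524j, V2=-1.045+0.2492j, V3=-1.052+0.03404j, V4=19.70+0.000j, V5=-1.082-1.228j, V6=34.46+0.006241j, V7=-0.9768+0.03398j
aux → i_V1=-1.520+2.500j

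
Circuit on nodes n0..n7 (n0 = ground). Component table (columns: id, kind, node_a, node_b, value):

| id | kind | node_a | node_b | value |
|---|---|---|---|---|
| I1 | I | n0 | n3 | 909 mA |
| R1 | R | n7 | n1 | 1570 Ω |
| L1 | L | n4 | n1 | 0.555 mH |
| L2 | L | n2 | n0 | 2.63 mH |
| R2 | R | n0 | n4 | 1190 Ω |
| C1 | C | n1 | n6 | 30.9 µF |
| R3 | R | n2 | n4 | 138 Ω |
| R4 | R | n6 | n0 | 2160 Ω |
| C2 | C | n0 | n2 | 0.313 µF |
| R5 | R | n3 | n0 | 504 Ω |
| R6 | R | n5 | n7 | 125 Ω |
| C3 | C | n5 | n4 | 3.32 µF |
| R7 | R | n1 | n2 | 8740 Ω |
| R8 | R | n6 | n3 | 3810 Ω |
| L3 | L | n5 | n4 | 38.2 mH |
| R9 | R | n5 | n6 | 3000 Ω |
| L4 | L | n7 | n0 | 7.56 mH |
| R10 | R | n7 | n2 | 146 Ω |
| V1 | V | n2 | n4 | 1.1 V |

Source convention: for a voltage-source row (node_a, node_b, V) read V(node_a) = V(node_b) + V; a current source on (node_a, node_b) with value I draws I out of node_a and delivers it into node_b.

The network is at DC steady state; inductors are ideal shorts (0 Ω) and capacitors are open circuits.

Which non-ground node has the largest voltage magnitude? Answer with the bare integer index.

3

Apply KCL at each of the 7 non-ground nodes and solve the resulting linear system.
Node n1: branches {R1, L1, C1, R7} → V_1 = -1.100
Node n2: branches {L2, R3, C2, R7, R10, V1} → V_2 = 0.000
Node n3: branches {I1, R5, R8} → V_3 = 416.6
Node n4: branches {L1, R2, R3, C3, L3, V1} → V_4 = -1.100
Node n5: branches {R6, C3, L3, R9} → V_5 = -1.100
Node n6: branches {C1, R4, R8, R9} → V_6 = 102.9
Node n7: branches {R1, R6, L4, R10} → V_7 = 0.000
Source currents: i(L1)=-0.0008265, i(L2)=0.04510, i(L3)=0.04348, i(L4)=-0.009501, i(V1)=-0.05320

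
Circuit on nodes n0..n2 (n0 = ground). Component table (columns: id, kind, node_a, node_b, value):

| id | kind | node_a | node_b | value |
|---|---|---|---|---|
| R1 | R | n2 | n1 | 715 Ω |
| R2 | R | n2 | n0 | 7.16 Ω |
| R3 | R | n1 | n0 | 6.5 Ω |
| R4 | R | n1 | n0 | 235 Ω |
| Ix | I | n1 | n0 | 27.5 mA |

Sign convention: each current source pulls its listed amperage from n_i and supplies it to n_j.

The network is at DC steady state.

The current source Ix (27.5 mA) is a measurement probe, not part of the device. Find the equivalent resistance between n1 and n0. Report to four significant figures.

R_eq = 6.270 Ω

Apply KCL at each of the 2 non-ground nodes and solve the resulting linear system.
Node n1: branches {R1, R3, R4, Ix} → V_1 = -0.1724
Node n2: branches {R1, R2} → V_2 = -0.001710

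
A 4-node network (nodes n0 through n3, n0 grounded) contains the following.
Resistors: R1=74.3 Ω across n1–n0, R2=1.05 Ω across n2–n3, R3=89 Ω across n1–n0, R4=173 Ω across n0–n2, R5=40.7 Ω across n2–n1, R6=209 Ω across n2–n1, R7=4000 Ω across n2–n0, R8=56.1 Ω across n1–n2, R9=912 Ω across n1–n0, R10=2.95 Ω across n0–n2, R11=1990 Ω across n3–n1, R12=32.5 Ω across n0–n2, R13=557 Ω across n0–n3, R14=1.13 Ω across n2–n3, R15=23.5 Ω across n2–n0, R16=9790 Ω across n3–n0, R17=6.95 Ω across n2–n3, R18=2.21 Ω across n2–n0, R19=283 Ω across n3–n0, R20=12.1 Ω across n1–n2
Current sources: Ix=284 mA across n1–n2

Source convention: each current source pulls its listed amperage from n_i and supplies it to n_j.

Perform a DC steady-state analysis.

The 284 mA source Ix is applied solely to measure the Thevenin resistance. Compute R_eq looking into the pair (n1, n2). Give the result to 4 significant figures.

R_eq = 6.436 Ω

MNA unknowns: 3 node voltages V₁..V_3
R1: Y=0.01346 on G[1,0]
R2: Y=0.9524 on G[2,3]
R3: Y=0.01124 on G[1,0]
R4: Y=0.005780 on G[0,2]
R5: Y=0.02457 on G[2,1]
R6: Y=0.004785 on G[2,1]
R7: Y=0.0002500 on G[2,0]
R8: Y=0.01783 on G[1,2]
R9: Y=0.001096 on G[1,0]
R10: Y=0.3390 on G[0,2]
R11: Y=0.0005025 on G[3,1]
R12: Y=0.03077 on G[0,2]
R13: Y=0.001795 on G[0,3]
R14: Y=0.8850 on G[2,3]
R15: Y=0.04255 on G[2,0]
R16: Y=0.0001021 on G[3,0]
R17: Y=0.1439 on G[2,3]
R18: Y=0.4525 on G[2,0]
R19: Y=0.003534 on G[3,0]
R20: Y=0.08264 on G[1,2]
Ix: z[1]−=0.284, z[2]+=0.284
solve → V1=-1.776, V2=0.05226, V3=0.05166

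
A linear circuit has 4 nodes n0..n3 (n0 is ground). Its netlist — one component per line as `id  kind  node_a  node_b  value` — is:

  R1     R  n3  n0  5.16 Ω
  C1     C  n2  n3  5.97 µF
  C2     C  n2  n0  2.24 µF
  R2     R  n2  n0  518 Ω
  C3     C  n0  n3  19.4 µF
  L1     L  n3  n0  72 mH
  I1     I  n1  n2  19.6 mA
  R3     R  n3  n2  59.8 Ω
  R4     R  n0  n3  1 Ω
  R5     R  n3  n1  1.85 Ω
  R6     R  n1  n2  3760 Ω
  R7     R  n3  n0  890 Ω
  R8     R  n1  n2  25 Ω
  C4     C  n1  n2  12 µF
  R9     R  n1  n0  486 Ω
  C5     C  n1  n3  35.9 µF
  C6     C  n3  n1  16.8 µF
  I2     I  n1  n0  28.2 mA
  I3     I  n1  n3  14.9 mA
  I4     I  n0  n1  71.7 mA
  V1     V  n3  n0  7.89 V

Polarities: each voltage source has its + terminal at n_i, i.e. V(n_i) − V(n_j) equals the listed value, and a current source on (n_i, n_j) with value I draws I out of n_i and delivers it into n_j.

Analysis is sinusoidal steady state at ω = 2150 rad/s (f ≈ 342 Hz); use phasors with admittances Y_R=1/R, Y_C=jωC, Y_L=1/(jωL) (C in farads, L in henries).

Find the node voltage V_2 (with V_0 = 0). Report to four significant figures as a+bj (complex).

Apply KCL at each of the 3 non-ground nodes and solve the resulting linear system.
Node n1: branches {I1, R5, R6, R8, C4, R9, C5, C6, I2, I3, I4} → V_1 = 7.870-0.04049j
Node n2: branches {C1, C2, R2, I1, R3, R6, R8, C4} → V_2 = 7.615-0.4787j
Node n3: branches {R1, C1, C3, L1, R3, R4, R5, R7, C5, C6, I3, V1} → V_3 = 7.890+0.000j
Source currents: i(V1)=-9.418-0.3138j

7.615-0.4787j V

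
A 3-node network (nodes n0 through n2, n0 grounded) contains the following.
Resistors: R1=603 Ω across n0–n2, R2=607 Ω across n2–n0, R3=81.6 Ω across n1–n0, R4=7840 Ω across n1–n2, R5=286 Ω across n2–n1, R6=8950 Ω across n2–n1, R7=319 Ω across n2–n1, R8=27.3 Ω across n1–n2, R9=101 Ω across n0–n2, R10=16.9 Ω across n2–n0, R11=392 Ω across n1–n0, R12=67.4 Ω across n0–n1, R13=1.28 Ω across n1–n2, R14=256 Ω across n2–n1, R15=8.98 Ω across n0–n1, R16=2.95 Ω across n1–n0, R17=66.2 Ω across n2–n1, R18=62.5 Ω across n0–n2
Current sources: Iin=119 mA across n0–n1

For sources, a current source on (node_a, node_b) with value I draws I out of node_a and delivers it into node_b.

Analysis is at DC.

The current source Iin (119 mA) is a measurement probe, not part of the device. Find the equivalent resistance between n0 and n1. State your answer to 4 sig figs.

Element admittances at DC:
  Y(R1) = 0.001658 S between n0,n2
  Y(R2) = 0.001647 S between n2,n0
  Y(R3) = 0.01225 S between n1,n0
  Y(R4) = 0.0001276 S between n1,n2
  Y(R5) = 0.003497 S between n2,n1
  Y(R6) = 0.0001117 S between n2,n1
  Y(R7) = 0.003135 S between n2,n1
  Y(R8) = 0.03663 S between n1,n2
  Y(R9) = 0.009901 S between n0,n2
  Y(R10) = 0.05917 S between n2,n0
  Y(R11) = 0.002551 S between n1,n0
  Y(R12) = 0.01484 S between n0,n1
  Y(R13) = 0.7812 S between n1,n2
  Y(R14) = 0.003906 S between n2,n1
  Y(R15) = 0.1114 S between n0,n1
  Y(R16) = 0.3390 S between n1,n0
  Y(R17) = 0.01511 S between n2,n1
  Y(R18) = 0.01600 S between n0,n2
  Iin: injects 0.119 A into n1 (from n0)
Assemble and solve the 2×2 MNA system:
  V(n1)=0.2125  V(n2)=0.1924

R_eq = 1.786 Ω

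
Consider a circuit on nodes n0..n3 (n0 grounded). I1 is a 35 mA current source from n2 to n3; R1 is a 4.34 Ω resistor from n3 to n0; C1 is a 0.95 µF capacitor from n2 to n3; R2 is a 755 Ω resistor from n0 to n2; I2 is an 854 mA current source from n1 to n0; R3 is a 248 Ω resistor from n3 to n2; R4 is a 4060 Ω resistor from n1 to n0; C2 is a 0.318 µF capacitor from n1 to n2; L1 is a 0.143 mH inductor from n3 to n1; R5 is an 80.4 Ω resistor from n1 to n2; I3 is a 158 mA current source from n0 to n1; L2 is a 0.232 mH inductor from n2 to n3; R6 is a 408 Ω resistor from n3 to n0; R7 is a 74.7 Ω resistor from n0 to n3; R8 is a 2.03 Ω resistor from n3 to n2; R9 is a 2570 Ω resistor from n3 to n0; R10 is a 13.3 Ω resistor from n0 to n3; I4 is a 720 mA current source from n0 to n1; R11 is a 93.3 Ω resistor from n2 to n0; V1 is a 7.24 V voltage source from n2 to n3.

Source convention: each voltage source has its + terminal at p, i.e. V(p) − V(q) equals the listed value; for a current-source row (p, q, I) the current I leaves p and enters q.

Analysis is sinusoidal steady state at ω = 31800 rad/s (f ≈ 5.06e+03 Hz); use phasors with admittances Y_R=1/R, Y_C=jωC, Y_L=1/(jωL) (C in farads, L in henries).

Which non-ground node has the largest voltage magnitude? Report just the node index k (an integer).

2

MNA unknowns: 3 node voltages V₁..V_3 plus 1 source current (V1)
I1: z[2]−=0.035, z[3]+=0.035
R1: Y=0.2304+0.000j on G[3,0]
C1: Y=0.000+0.03021j on G[2,3]
R2: Y=0.001325+0.000j on G[0,2]
I2: z[1]−=0.854, z[0]+=0.854
R3: Y=0.004032+0.000j on G[3,2]
R4: Y=0.0002463+0.000j on G[1,0]
C2: Y=0.000+0.01011j on G[1,2]
L1: Y=0.000-0.2199j on G[3,1]
R5: Y=0.01244+0.000j on G[1,2]
I3: z[0]−=0.158, z[1]+=0.158
L2: Y=0.000-0.1355j on G[2,3]
R6: Y=0.002451+0.000j on G[3,0]
R7: Y=0.01339+0.000j on G[0,3]
R8: Y=0.4926+0.000j on G[3,2]
R9: Y=0.0003891+0.000j on G[3,0]
R10: Y=0.07519+0.000j on G[0,3]
I4: z[0]−=0.72, z[1]+=0.72
R11: Y=0.01072+0.000j on G[2,0]
V1: row V2−V3=7.24, i_V1 at 2,3
solve → V1=-0.5038+0.5625j, V2=7.051-0.0004150j, V3=-0.1889-0.0004150j
aux → i_V1=-3.815+0.6932j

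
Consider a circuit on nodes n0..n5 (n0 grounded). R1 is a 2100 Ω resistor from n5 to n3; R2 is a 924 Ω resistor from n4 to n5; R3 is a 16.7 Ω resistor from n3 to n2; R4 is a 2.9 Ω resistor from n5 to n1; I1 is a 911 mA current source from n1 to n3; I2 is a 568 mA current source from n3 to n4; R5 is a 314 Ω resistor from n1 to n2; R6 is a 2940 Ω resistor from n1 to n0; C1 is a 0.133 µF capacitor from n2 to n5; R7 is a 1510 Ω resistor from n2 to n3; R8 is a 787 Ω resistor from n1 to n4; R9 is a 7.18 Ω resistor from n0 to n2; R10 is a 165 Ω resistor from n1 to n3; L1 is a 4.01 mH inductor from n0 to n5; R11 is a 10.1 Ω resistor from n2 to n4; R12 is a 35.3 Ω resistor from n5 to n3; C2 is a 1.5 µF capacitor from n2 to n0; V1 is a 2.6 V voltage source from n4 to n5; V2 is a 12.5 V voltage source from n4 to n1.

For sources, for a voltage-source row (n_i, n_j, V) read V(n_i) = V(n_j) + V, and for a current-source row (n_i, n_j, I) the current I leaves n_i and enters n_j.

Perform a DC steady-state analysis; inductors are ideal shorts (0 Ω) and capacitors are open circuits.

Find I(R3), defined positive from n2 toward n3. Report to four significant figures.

Element admittances at DC:
  Y(R1) = 0.0004762 S between n5,n3
  Y(R2) = 0.001082 S between n4,n5
  Y(R3) = 0.05988 S between n3,n2
  Y(R4) = 0.3448 S between n5,n1
  I1: injects 0.911 A into n3 (from n1)
  I2: injects 0.568 A into n4 (from n3)
  Y(R5) = 0.003185 S between n1,n2
  Y(R6) = 0.0003401 S between n1,n0
  Y(C1) = 0.000 S between n2,n5
  Y(R7) = 0.0006623 S between n2,n3
  Y(R8) = 0.001271 S between n1,n4
  Y(R9) = 0.1393 S between n0,n2
  Y(R10) = 0.006061 S between n1,n3
  L1: short n0↔n5 (DC inductor)
  Y(R11) = 0.09901 S between n2,n4
  Y(R12) = 0.02833 S between n5,n3
  Y(C2) = 0.000 S between n2,n0
  V1: constraint V(n4)−V(n5) = 2.6
  V2: constraint V(n4)−V(n1) = 12.5
Assemble and solve the 8×8 MNA system:
  V(n1)=-9.900  V(n2)=1.538  V(n3)=3.942  V(n4)=2.600  V(n5)=0.000
  i(L1)=0.2109  i(V1)=3.087  i(V2)=-2.642

-0.1440 A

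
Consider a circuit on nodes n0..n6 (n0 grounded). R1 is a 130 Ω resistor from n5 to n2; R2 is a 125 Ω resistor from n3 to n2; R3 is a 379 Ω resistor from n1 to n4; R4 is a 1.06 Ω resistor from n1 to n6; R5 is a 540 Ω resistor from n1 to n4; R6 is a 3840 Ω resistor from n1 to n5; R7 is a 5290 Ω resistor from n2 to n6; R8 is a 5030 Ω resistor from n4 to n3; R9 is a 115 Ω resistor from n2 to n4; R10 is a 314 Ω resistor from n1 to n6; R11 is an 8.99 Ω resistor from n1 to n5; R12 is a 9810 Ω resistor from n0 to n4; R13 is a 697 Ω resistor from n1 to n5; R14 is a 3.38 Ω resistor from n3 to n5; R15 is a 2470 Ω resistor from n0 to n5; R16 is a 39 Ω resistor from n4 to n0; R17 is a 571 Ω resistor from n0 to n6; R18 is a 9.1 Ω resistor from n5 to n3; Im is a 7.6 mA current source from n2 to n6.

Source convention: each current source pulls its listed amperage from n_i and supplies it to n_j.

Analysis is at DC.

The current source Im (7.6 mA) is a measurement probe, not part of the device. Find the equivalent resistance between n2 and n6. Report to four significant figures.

MNA unknowns: 6 node voltages V₁..V_6
R1: Y=0.007692 on G[5,2]
R2: Y=0.008000 on G[3,2]
R3: Y=0.002639 on G[1,4]
R4: Y=0.9434 on G[1,6]
R5: Y=0.001852 on G[1,4]
R6: Y=0.0002604 on G[1,5]
R7: Y=0.0001890 on G[2,6]
R8: Y=0.0001988 on G[4,3]
R9: Y=0.008696 on G[2,4]
R10: Y=0.003185 on G[1,6]
R11: Y=0.1112 on G[1,5]
R12: Y=0.0001019 on G[0,4]
R13: Y=0.001435 on G[1,5]
R14: Y=0.2959 on G[3,5]
R15: Y=0.0004049 on G[0,5]
R16: Y=0.02564 on G[4,0]
R17: Y=0.001751 on G[0,6]
R18: Y=0.1099 on G[5,3]
Im: z[2]−=0.0076, z[6]+=0.0076
solve → V1=0.2272, V2=-0.2053, V3=0.1667, V4=-0.01871, V5=0.1741, V6=0.2347

R_eq = 57.90 Ω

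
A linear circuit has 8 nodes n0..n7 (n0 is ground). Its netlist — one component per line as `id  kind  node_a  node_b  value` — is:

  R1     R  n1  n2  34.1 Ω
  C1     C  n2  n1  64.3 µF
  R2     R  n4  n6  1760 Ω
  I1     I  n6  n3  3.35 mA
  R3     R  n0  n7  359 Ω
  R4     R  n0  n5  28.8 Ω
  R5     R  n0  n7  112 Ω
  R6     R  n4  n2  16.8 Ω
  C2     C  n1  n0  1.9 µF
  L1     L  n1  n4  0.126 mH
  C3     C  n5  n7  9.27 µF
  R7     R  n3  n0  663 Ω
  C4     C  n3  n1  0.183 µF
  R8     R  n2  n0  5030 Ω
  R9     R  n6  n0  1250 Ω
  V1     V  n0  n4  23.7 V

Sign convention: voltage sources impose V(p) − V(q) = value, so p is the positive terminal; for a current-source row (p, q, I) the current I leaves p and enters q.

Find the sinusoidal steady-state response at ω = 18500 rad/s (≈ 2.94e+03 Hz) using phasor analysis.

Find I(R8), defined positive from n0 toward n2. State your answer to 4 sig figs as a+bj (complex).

0.005133-6.219e-05j A

MNA unknowns: 7 node voltages V₁..V_7 plus 1 source current (V1)
R1: Y=0.02933+0.000j on G[1,2]
C1: Y=0.000+1.190j on G[2,1]
R2: Y=0.0005682+0.000j on G[4,6]
I1: z[6]−=0.00335, z[3]+=0.00335
R3: Y=0.002786+0.000j on G[0,7]
R4: Y=0.03472+0.000j on G[0,5]
R5: Y=0.008929+0.000j on G[0,7]
R6: Y=0.05952+0.000j on G[4,2]
C2: Y=0.000+0.03515j on G[1,0]
L1: Y=0.000-0.4290j on G[1,4]
C3: Y=0.000+0.1715j on G[5,7]
R7: Y=0.001508+0.000j on G[3,0]
C4: Y=0.000+0.003386j on G[3,1]
R8: Y=0.0001988+0.000j on G[2,0]
R9: Y=0.0008000+0.000j on G[6,0]
V1: row V0−V4=23.7, i_V1 at 0,4
solve → V1=-25.81+0.4235j, V2=-25.82+0.3128j, V3=-21.32-10.07j, V4=-23.70+0.000j, V5=0.000+0.000j, V6=-12.29+0.000j, V7=0.000+0.000j
aux → i_V1=-0.06201-0.9222j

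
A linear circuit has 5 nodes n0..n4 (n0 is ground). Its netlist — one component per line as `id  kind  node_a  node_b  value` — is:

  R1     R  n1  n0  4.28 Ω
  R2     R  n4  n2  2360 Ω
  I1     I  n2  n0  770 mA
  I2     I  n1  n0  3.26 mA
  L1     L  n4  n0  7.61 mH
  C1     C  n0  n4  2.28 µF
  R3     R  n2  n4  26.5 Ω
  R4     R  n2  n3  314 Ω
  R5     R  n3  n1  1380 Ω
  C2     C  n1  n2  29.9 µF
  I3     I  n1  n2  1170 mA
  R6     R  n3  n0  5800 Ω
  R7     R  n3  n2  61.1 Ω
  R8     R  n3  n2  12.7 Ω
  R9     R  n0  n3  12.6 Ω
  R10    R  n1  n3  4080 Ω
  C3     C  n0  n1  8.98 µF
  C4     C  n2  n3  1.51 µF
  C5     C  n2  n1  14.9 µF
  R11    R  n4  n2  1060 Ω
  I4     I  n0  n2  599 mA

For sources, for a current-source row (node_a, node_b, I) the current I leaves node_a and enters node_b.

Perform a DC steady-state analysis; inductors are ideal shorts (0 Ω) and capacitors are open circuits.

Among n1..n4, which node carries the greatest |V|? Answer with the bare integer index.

Element admittances at DC:
  Y(R1) = 0.2336 S between n1,n0
  Y(R2) = 0.0004237 S between n4,n2
  I1: injects 0.77 A into n0 (from n2)
  I2: injects 0.00326 A into n0 (from n1)
  L1: short n4↔n0 (DC inductor)
  Y(C1) = 0.000 S between n0,n4
  Y(R3) = 0.03774 S between n2,n4
  Y(R4) = 0.003185 S between n2,n3
  Y(R5) = 0.0007246 S between n3,n1
  Y(C2) = 0.000 S between n1,n2
  I3: injects 1.17 A into n2 (from n1)
  Y(R6) = 0.0001724 S between n3,n0
  Y(R7) = 0.01637 S between n3,n2
  Y(R8) = 0.07874 S between n3,n2
  Y(R9) = 0.07937 S between n0,n3
  Y(R10) = 0.0002451 S between n1,n3
  Y(C3) = 0.000 S between n0,n1
  Y(C4) = 0.000 S between n2,n3
  Y(C5) = 0.000 S between n2,n1
  Y(R11) = 0.0009434 S between n4,n2
  I4: injects 0.599 A into n2 (from n0)
Assemble and solve the 5×5 MNA system:
  V(n1)=-4.974  V(n2)=11.95  V(n3)=6.544  V(n4)=0.000
  i(L1)=0.4674

2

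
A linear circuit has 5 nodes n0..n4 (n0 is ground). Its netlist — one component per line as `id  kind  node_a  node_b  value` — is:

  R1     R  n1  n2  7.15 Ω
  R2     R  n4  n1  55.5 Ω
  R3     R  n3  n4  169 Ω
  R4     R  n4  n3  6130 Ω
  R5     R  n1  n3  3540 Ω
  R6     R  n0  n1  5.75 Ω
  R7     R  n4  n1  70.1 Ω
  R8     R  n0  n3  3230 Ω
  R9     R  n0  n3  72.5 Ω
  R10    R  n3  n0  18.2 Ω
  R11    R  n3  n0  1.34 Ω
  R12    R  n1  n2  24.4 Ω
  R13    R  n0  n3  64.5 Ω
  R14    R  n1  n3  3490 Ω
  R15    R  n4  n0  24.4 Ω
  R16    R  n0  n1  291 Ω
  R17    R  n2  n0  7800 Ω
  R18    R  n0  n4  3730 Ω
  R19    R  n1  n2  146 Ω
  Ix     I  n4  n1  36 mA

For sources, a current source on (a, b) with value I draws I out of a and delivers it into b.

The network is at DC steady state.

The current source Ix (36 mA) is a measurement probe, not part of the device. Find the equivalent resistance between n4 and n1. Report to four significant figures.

R_eq = 14.36 Ω

Apply KCL at each of the 4 non-ground nodes and solve the resulting linear system.
Node n1: branches {R1, R2, R5, R6, R7, R12, R14, R16, R19, Ix} → V_1 = 0.1085
Node n2: branches {R1, R12, R17, R19} → V_2 = 0.1084
Node n3: branches {R3, R4, R5, R8, R9, R10, R11, R13, R14} → V_3 = -0.002892
Node n4: branches {R2, R3, R4, R7, R15, R18, Ix} → V_4 = -0.4084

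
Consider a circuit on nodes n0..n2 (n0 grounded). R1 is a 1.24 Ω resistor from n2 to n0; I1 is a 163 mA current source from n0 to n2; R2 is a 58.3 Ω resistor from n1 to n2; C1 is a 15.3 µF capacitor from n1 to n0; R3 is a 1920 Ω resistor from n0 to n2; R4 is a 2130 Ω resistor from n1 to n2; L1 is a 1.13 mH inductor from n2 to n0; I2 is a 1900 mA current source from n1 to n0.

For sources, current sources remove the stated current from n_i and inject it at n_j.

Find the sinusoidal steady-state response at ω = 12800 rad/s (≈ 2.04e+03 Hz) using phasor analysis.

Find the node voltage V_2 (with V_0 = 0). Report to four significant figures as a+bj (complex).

0.1613+0.2189j V

MNA unknowns: 2 node voltages V₁..V_2
R1: Y=0.8065+0.000j on G[2,0]
I1: z[0]−=0.163, z[2]+=0.163
R2: Y=0.01715+0.000j on G[1,2]
C1: Y=0.000+0.1958j on G[1,0]
R3: Y=0.0005208+0.000j on G[0,2]
R4: Y=0.0004695+0.000j on G[1,2]
L1: Y=0.000-0.06914j on G[2,0]
I2: z[1]−=1.9, z[0]+=1.9
solve → V1=-0.8451+9.611j, V2=0.1613+0.2189j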